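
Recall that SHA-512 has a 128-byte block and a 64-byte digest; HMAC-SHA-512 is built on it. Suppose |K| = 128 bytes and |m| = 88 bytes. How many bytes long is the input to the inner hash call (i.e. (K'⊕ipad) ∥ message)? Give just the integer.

216

Key is 128 ≤ 128 bytes, zero-padded: |K'| = 128.
Inner input = (K'⊕ipad) ∥ m → 128 + 88 = 216 bytes.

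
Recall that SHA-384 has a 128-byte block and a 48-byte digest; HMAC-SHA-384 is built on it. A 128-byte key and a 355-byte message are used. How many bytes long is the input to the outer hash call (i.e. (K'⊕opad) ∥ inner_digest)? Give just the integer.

176

Key is 128 ≤ 128 bytes, zero-padded: |K'| = 128.
Outer input = (K'⊕opad) ∥ H(inner) → 128 + 48 = 176 bytes.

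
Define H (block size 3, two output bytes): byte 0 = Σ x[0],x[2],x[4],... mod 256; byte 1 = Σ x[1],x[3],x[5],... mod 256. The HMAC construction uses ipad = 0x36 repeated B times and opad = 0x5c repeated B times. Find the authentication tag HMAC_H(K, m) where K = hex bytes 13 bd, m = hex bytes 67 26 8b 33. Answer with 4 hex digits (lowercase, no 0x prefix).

2895

Key hex bytes 13 bd is 2 bytes ≤ B = 3; zero-pad to 3 bytes: K' = 13 bd 00.
K' ⊕ ipad = 25 8b 36.  K' ⊕ opad = 4f e1 5c.
Inner input = (K'⊕ipad) ∥ m = 25 8b 36 ∥ 67 26 8b 33.
Inner hash: even-index sum = 180 mod 256 = 180; odd-index sum = 381 mod 256 = 125 → b4 7d.
Outer input = (K'⊕opad) ∥ inner = 4f e1 5c ∥ b4 7d.
Outer hash (tag): even-index sum = 296 mod 256 = 40; odd-index sum = 405 mod 256 = 149 → 28 95.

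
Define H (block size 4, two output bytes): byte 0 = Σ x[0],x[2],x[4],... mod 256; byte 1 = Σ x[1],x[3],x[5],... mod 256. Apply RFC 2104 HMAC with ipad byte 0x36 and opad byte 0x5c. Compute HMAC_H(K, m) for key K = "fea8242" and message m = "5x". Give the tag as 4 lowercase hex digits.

5b7e

Key "fea8242" = 66 65 61 38 32 34 32 is 7 bytes > B = 4, so hash it first: H(key) = 2b d1, then zero-pad to 4 bytes: K' = 2b d1 00 00.
K' ⊕ ipad = 1d e7 36 36.  K' ⊕ opad = 77 8d 5c 5c.
Inner input = (K'⊕ipad) ∥ m = 1d e7 36 36 ∥ 35 78.
Inner hash: even-index sum = 136 mod 256 = 136; odd-index sum = 405 mod 256 = 149 → 88 95.
Outer input = (K'⊕opad) ∥ inner = 77 8d 5c 5c ∥ 88 95.
Outer hash (tag): even-index sum = 347 mod 256 = 91; odd-index sum = 382 mod 256 = 126 → 5b 7e.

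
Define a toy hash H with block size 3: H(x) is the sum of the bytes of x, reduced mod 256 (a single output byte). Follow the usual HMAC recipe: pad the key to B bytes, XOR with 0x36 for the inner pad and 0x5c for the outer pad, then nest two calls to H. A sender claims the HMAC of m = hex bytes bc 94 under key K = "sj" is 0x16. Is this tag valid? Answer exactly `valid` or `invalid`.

invalid

Key "sj" = 73 6a is 2 bytes ≤ B = 3; zero-pad to 3 bytes: K' = 73 6a 00.
K' ⊕ ipad = 45 5c 36; K' ⊕ opad = 2f 36 5c.
Inner hash: sum = 69+92+54+188+148 = 551; mod 256 = 39 → 27.
Outer hash (recomputed tag): sum = 47+54+92+39 = 232 → e8.
Recomputed tag = e8; claimed = 16 → mismatch.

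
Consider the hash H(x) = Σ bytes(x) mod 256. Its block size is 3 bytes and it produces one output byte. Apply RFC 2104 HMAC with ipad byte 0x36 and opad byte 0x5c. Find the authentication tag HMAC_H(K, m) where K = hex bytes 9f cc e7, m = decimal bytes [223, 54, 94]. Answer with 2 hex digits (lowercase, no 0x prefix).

Key hex bytes 9f cc e7 is exactly B = 3 bytes: K' = 9f cc e7.
K' ⊕ ipad = a9 fa d1.  K' ⊕ opad = c3 90 bb.
Inner input = (K'⊕ipad) ∥ m = a9 fa d1 ∥ df 36 5e.
Inner hash: sum = 169+250+209+223+54+94 = 999; mod 256 = 231 → e7.
Outer input = (K'⊕opad) ∥ inner = c3 90 bb ∥ e7.
Outer hash (tag): sum = 195+144+187+231 = 757; mod 256 = 245 → f5.

f5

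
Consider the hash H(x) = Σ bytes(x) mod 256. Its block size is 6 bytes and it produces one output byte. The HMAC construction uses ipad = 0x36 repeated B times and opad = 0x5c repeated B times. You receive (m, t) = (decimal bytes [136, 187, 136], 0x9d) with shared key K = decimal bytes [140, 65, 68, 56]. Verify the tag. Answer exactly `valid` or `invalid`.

invalid

Key decimal bytes [140, 65, 68, 56] = 8c 41 44 38 is 4 bytes ≤ B = 6; zero-pad to 6 bytes: K' = 8c 41 44 38 00 00.
K' ⊕ ipad = ba 77 72 0e 36 36; K' ⊕ opad = d0 1d 18 64 5c 5c.
Inner hash: sum = 186+119+114+14+54+54+136+187+136 = 1000; mod 256 = 232 → e8.
Outer hash (recomputed tag): sum = 208+29+24+100+92+92+232 = 777; mod 256 = 9 → 09.
Recomputed tag = 09; claimed = 9d → mismatch.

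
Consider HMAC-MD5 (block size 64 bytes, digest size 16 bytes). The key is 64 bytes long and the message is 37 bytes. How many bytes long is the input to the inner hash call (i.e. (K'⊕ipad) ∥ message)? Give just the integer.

101

Key is 64 ≤ 64 bytes, zero-padded: |K'| = 64.
Inner input = (K'⊕ipad) ∥ m → 64 + 37 = 101 bytes.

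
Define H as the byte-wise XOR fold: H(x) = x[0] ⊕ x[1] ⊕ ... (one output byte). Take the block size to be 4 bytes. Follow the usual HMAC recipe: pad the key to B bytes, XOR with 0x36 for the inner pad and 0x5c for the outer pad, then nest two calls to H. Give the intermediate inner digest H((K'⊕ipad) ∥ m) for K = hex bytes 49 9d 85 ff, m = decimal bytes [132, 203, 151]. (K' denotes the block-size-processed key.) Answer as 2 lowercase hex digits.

Key hex bytes 49 9d 85 ff is exactly B = 4 bytes: K' = 49 9d 85 ff.
K' ⊕ ipad = 7f ab b3 c9.
Inner input = 7f ab b3 c9 ∥ 84 cb 97.
Inner hash: XOR 7f⊕ab⊕b3⊕c9⊕84⊕cb⊕97 = 76.

76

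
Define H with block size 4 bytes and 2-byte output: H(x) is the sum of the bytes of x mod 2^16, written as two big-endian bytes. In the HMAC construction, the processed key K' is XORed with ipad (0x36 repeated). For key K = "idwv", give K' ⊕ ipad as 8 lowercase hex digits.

5f524140

Key "idwv" = 69 64 77 76 is exactly B = 4 bytes: K' = 69 64 77 76.
XOR each byte with 0x36: 69⊕36=5f, 64⊕36=52, 77⊕36=41, 76⊕36=40.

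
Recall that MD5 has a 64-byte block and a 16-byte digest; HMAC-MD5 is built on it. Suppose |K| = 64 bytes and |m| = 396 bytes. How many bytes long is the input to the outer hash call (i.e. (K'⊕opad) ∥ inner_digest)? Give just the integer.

80

Key is 64 ≤ 64 bytes, zero-padded: |K'| = 64.
Outer input = (K'⊕opad) ∥ H(inner) → 64 + 16 = 80 bytes.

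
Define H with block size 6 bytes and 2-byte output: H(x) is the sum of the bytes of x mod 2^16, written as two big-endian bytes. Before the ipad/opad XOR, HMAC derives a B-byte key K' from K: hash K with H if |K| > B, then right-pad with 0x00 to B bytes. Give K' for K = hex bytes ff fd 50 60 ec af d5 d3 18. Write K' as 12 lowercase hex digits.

|K| = 9 > B = 6, so first hash the key.
H(K): sum = 255+253+80+96+236+175+213+211+24 = 1543 → 06 07.
Zero-pad H(K) = 06 07 to 6 bytes: K' = 06 07 00 00 00 00.

060700000000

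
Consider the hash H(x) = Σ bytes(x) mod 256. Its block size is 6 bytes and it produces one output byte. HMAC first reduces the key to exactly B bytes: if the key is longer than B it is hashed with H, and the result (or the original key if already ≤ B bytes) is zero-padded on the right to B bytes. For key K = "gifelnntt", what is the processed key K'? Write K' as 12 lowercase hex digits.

cb0000000000

|K| = 9 > B = 6, so first hash the key.
H(K): sum = 103+105+102+101+108+110+110+116+116 = 971; mod 256 = 203 → cb.
Zero-pad H(K) = cb to 6 bytes: K' = cb 00 00 00 00 00.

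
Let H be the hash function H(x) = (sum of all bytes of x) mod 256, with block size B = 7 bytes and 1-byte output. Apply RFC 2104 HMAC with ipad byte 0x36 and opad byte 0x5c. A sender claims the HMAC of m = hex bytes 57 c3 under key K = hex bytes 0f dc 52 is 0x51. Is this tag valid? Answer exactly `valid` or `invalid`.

invalid

Key hex bytes 0f dc 52 is 3 bytes ≤ B = 7; zero-pad to 7 bytes: K' = 0f dc 52 00 00 00 00.
K' ⊕ ipad = 39 ea 64 36 36 36 36; K' ⊕ opad = 53 80 0e 5c 5c 5c 5c.
Inner hash: sum = 57+234+100+54+54+54+54+87+195 = 889; mod 256 = 121 → 79.
Outer hash (recomputed tag): sum = 83+128+14+92+92+92+92+121 = 714; mod 256 = 202 → ca.
Recomputed tag = ca; claimed = 51 → mismatch.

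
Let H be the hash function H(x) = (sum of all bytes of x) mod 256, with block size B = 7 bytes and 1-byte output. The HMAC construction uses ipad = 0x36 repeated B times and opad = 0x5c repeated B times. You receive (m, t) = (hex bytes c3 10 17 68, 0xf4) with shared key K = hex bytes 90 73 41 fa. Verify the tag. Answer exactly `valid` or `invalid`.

valid

Key hex bytes 90 73 41 fa is 4 bytes ≤ B = 7; zero-pad to 7 bytes: K' = 90 73 41 fa 00 00 00.
K' ⊕ ipad = a6 45 77 cc 36 36 36; K' ⊕ opad = cc 2f 1d a6 5c 5c 5c.
Inner hash: sum = 166+69+119+204+54+54+54+195+16+23+104 = 1058; mod 256 = 34 → 22.
Outer hash (recomputed tag): sum = 204+47+29+166+92+92+92+34 = 756; mod 256 = 244 → f4.
Recomputed tag = f4; claimed = f4 → match.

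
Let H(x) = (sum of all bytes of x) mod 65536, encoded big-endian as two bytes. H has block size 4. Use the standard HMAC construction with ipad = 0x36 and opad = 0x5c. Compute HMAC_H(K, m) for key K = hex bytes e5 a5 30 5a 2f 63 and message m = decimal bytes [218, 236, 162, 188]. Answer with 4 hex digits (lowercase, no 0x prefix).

Key hex bytes e5 a5 30 5a 2f 63 is 6 bytes > B = 4, so hash it first: H(key) = 02 a6, then zero-pad to 4 bytes: K' = 02 a6 00 00.
K' ⊕ ipad = 34 90 36 36.  K' ⊕ opad = 5e fa 5c 5c.
Inner input = (K'⊕ipad) ∥ m = 34 90 36 36 ∥ da ec a2 bc.
Inner hash: sum = 52+144+54+54+218+236+162+188 = 1108 → 04 54.
Outer input = (K'⊕opad) ∥ inner = 5e fa 5c 5c ∥ 04 54.
Outer hash (tag): sum = 94+250+92+92+4+84 = 616 → 02 68.

0268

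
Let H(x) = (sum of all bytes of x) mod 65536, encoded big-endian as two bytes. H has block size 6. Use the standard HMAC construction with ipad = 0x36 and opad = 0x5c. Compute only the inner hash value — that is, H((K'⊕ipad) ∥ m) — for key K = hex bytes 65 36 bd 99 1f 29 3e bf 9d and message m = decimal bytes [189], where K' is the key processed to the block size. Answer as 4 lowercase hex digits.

Key hex bytes 65 36 bd 99 1f 29 3e bf 9d is 9 bytes > B = 6, so hash it first: H(key) = 03 d3, then zero-pad to 6 bytes: K' = 03 d3 00 00 00 00.
K' ⊕ ipad = 35 e5 36 36 36 36.
Inner input = 35 e5 36 36 36 36 ∥ bd.
Inner hash: sum = 53+229+54+54+54+54+189 = 687 → 02 af.

02af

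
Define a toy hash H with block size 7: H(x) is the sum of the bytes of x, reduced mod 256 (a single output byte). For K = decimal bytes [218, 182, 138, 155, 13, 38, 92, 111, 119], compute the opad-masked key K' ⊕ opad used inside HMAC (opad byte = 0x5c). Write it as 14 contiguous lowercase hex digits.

765c5c5c5c5c5c

Key decimal bytes [218, 182, 138, 155, 13, 38, 92, 111, 119] = da b6 8a 9b 0d 26 5c 6f 77 is 9 bytes > B = 7, so hash it first: H(key) = 2a, then zero-pad to 7 bytes: K' = 2a 00 00 00 00 00 00.
XOR each byte with 0x5c: 2a⊕5c=76, 00⊕5c=5c, 00⊕5c=5c, 00⊕5c=5c, 00⊕5c=5c, 00⊕5c=5c, 00⊕5c=5c.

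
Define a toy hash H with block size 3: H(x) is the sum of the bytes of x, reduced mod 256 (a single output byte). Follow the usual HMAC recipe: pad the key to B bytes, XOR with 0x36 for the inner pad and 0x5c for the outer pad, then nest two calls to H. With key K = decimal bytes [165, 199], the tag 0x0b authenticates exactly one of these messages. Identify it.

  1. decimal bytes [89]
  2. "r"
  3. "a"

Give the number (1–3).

3

Key decimal bytes [165, 199] = a5 c7 is 2 bytes ≤ B = 3; zero-pad to 3 bytes: K' = a5 c7 00.
K' ⊕ ipad = 93 f1 36; K' ⊕ opad = f9 9b 5c.
m1: inner = H(93 f1 36 59) = 13; tag = H(f9 9b 5c 13) = 03
m2: inner = H(93 f1 36 72) = 2c; tag = H(f9 9b 5c 2c) = 1c
m3: inner = H(93 f1 36 61) = 1b; tag = H(f9 9b 5c 1b) = 0b ← matches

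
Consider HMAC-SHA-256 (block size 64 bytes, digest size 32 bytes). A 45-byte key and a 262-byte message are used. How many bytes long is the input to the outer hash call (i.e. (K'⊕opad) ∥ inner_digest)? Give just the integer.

Key is 45 ≤ 64 bytes, zero-padded: |K'| = 64.
Outer input = (K'⊕opad) ∥ H(inner) → 64 + 32 = 96 bytes.

96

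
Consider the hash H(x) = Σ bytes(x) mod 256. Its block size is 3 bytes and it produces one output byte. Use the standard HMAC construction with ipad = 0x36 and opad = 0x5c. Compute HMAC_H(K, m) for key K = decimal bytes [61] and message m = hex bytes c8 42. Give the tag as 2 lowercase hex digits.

9a

Key decimal bytes [61] = 3d is 1 byte ≤ B = 3; zero-pad to 3 bytes: K' = 3d 00 00.
K' ⊕ ipad = 0b 36 36.  K' ⊕ opad = 61 5c 5c.
Inner input = (K'⊕ipad) ∥ m = 0b 36 36 ∥ c8 42.
Inner hash: sum = 11+54+54+200+66 = 385; mod 256 = 129 → 81.
Outer input = (K'⊕opad) ∥ inner = 61 5c 5c ∥ 81.
Outer hash (tag): sum = 97+92+92+129 = 410; mod 256 = 154 → 9a.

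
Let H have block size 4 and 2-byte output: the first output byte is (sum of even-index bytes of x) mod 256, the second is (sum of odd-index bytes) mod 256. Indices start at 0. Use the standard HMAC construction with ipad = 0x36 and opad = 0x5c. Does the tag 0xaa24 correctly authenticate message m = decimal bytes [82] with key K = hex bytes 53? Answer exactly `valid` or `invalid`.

invalid

Key hex bytes 53 is 1 byte ≤ B = 4; zero-pad to 4 bytes: K' = 53 00 00 00.
K' ⊕ ipad = 65 36 36 36; K' ⊕ opad = 0f 5c 5c 5c.
Inner hash: even-index sum = 237 mod 256 = 237; odd-index sum = 108 mod 256 = 108 → ed 6c.
Outer hash (recomputed tag): even-index sum = 344 mod 256 = 88; odd-index sum = 292 mod 256 = 36 → 58 24.
Recomputed tag = 5824; claimed = aa24 → mismatch.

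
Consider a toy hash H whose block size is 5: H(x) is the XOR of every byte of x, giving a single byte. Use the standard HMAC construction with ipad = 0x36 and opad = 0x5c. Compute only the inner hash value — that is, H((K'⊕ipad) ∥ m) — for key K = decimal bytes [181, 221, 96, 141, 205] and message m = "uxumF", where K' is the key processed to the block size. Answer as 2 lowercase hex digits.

Key decimal bytes [181, 221, 96, 141, 205] = b5 dd 60 8d cd is exactly B = 5 bytes: K' = b5 dd 60 8d cd.
K' ⊕ ipad = 83 eb 56 bb fb.
Inner input = 83 eb 56 bb fb ∥ 75 78 75 6d 46.
Inner hash: XOR 83⊕eb⊕56⊕bb⊕fb⊕75⊕78⊕75⊕6d⊕46 = 2d.

2d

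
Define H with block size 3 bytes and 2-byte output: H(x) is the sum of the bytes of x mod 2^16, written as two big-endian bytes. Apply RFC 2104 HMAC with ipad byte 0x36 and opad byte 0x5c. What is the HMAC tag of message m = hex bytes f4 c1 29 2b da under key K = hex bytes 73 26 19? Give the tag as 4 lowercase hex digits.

0158

Key hex bytes 73 26 19 is exactly B = 3 bytes: K' = 73 26 19.
K' ⊕ ipad = 45 10 2f.  K' ⊕ opad = 2f 7a 45.
Inner input = (K'⊕ipad) ∥ m = 45 10 2f ∥ f4 c1 29 2b da.
Inner hash: sum = 69+16+47+244+193+41+43+218 = 871 → 03 67.
Outer input = (K'⊕opad) ∥ inner = 2f 7a 45 ∥ 03 67.
Outer hash (tag): sum = 47+122+69+3+103 = 344 → 01 58.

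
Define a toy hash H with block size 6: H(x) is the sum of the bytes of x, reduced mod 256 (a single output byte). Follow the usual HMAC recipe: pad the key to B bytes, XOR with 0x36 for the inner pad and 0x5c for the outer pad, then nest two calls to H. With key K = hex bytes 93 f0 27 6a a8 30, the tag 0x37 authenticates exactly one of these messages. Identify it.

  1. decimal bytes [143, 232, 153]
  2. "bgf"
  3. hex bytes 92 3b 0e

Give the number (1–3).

2

Key hex bytes 93 f0 27 6a a8 30 is exactly B = 6 bytes: K' = 93 f0 27 6a a8 30.
K' ⊕ ipad = a5 c6 11 5c 9e 06; K' ⊕ opad = cf ac 7b 36 f4 6c.
m1: inner = H(a5 c6 11 5c 9e 06 8f e8 99) = 8c; tag = H(cf ac 7b 36 f4 6c 8c) = 18
m2: inner = H(a5 c6 11 5c 9e 06 62 67 66) = ab; tag = H(cf ac 7b 36 f4 6c ab) = 37 ← matches
m3: inner = H(a5 c6 11 5c 9e 06 92 3b 0e) = 57; tag = H(cf ac 7b 36 f4 6c 57) = e3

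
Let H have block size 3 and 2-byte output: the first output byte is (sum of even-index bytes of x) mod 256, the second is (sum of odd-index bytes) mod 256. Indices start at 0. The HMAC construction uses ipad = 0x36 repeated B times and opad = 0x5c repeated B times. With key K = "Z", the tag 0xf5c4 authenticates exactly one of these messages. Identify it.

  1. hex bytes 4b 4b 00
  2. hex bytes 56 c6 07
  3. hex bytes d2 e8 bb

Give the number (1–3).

2

Key "Z" = 5a is 1 byte ≤ B = 3; zero-pad to 3 bytes: K' = 5a 00 00.
K' ⊕ ipad = 6c 36 36; K' ⊕ opad = 06 5c 5c.
m1: inner = H(6c 36 36 4b 4b 00) = ed 81; tag = H(06 5c 5c ed 81) = e349
m2: inner = H(6c 36 36 56 c6 07) = 68 93; tag = H(06 5c 5c 68 93) = f5c4 ← matches
m3: inner = H(6c 36 36 d2 e8 bb) = 8a c3; tag = H(06 5c 5c 8a c3) = 25e6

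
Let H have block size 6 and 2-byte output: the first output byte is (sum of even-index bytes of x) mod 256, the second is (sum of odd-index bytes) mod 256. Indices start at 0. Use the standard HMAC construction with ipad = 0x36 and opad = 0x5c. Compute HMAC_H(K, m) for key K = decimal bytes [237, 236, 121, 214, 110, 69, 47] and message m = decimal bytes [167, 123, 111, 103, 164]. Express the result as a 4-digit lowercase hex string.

Key decimal bytes [237, 236, 121, 214, 110, 69, 47] = ed ec 79 d6 6e 45 2f is 7 bytes > B = 6, so hash it first: H(key) = 03 07, then zero-pad to 6 bytes: K' = 03 07 00 00 00 00.
K' ⊕ ipad = 35 31 36 36 36 36.  K' ⊕ opad = 5f 5b 5c 5c 5c 5c.
Inner input = (K'⊕ipad) ∥ m = 35 31 36 36 36 36 ∥ a7 7b 6f 67 a4.
Inner hash: even-index sum = 603 mod 256 = 91; odd-index sum = 383 mod 256 = 127 → 5b 7f.
Outer input = (K'⊕opad) ∥ inner = 5f 5b 5c 5c 5c 5c ∥ 5b 7f.
Outer hash (tag): even-index sum = 370 mod 256 = 114; odd-index sum = 402 mod 256 = 146 → 72 92.

7292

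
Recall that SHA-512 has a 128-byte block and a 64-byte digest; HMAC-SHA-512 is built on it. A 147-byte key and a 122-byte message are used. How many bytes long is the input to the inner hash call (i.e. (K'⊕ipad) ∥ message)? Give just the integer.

250

Key is 147 > 128 bytes, so it is hashed to 64 bytes then zero-padded to 128: |K'| = 128.
Inner input = (K'⊕ipad) ∥ m → 128 + 122 = 250 bytes.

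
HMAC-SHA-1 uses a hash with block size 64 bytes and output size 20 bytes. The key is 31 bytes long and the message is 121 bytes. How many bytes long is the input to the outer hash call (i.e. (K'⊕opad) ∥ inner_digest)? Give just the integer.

Key is 31 ≤ 64 bytes, zero-padded: |K'| = 64.
Outer input = (K'⊕opad) ∥ H(inner) → 64 + 20 = 84 bytes.

84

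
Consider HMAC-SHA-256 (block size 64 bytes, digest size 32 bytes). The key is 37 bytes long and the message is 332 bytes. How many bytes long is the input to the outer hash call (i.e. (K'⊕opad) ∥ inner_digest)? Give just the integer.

Key is 37 ≤ 64 bytes, zero-padded: |K'| = 64.
Outer input = (K'⊕opad) ∥ H(inner) → 64 + 32 = 96 bytes.

96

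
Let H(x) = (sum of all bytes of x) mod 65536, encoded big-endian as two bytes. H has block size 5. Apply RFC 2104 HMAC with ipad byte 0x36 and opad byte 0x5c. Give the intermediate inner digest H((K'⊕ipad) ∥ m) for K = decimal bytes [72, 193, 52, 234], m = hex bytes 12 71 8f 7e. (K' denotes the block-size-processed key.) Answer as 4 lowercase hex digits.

0419

Key decimal bytes [72, 193, 52, 234] = 48 c1 34 ea is 4 bytes ≤ B = 5; zero-pad to 5 bytes: K' = 48 c1 34 ea 00.
K' ⊕ ipad = 7e f7 02 dc 36.
Inner input = 7e f7 02 dc 36 ∥ 12 71 8f 7e.
Inner hash: sum = 126+247+2+220+54+18+113+143+126 = 1049 → 04 19.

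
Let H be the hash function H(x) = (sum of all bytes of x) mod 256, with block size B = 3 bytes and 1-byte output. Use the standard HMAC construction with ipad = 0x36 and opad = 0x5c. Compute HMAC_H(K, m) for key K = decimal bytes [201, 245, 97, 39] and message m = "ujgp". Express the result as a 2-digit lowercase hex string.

64

Key decimal bytes [201, 245, 97, 39] = c9 f5 61 27 is 4 bytes > B = 3, so hash it first: H(key) = 46, then zero-pad to 3 bytes: K' = 46 00 00.
K' ⊕ ipad = 70 36 36.  K' ⊕ opad = 1a 5c 5c.
Inner input = (K'⊕ipad) ∥ m = 70 36 36 ∥ 75 6a 67 70.
Inner hash: sum = 112+54+54+117+106+103+112 = 658; mod 256 = 146 → 92.
Outer input = (K'⊕opad) ∥ inner = 1a 5c 5c ∥ 92.
Outer hash (tag): sum = 26+92+92+146 = 356; mod 256 = 100 → 64.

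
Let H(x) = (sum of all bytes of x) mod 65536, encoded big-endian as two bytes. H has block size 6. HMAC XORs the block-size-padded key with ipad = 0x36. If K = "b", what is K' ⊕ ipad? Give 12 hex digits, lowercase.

543636363636

Key "b" = 62 is 1 byte ≤ B = 6; zero-pad to 6 bytes: K' = 62 00 00 00 00 00.
XOR each byte with 0x36: 62⊕36=54, 00⊕36=36, 00⊕36=36, 00⊕36=36, 00⊕36=36, 00⊕36=36.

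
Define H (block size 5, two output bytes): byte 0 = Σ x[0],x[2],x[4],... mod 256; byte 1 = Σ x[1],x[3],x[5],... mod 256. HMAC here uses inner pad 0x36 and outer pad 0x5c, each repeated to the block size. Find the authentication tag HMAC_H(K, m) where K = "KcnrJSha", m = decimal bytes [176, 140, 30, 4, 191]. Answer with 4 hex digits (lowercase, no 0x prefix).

718a

Key "KcnrJSha" = 4b 63 6e 72 4a 53 68 61 is 8 bytes > B = 5, so hash it first: H(key) = 6b 89, then zero-pad to 5 bytes: K' = 6b 89 00 00 00.
K' ⊕ ipad = 5d bf 36 36 36.  K' ⊕ opad = 37 d5 5c 5c 5c.
Inner input = (K'⊕ipad) ∥ m = 5d bf 36 36 36 ∥ b0 8c 1e 04 bf.
Inner hash: even-index sum = 345 mod 256 = 89; odd-index sum = 642 mod 256 = 130 → 59 82.
Outer input = (K'⊕opad) ∥ inner = 37 d5 5c 5c 5c ∥ 59 82.
Outer hash (tag): even-index sum = 369 mod 256 = 113; odd-index sum = 394 mod 256 = 138 → 71 8a.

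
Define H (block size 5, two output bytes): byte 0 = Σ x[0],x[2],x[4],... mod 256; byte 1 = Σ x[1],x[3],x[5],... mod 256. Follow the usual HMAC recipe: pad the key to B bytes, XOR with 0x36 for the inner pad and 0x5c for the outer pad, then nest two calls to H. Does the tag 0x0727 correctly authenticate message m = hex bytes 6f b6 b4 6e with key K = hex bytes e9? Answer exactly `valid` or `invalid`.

Key hex bytes e9 is 1 byte ≤ B = 5; zero-pad to 5 bytes: K' = e9 00 00 00 00.
K' ⊕ ipad = df 36 36 36 36; K' ⊕ opad = b5 5c 5c 5c 5c.
Inner hash: even-index sum = 623 mod 256 = 111; odd-index sum = 399 mod 256 = 143 → 6f 8f.
Outer hash (recomputed tag): even-index sum = 508 mod 256 = 252; odd-index sum = 295 mod 256 = 39 → fc 27.
Recomputed tag = fc27; claimed = 0727 → mismatch.

invalid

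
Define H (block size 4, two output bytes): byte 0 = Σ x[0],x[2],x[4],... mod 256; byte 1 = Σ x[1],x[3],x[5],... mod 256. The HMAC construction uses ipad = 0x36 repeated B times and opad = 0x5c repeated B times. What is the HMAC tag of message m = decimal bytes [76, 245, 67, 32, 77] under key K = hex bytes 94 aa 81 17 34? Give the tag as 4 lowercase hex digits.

Key hex bytes 94 aa 81 17 34 is 5 bytes > B = 4, so hash it first: H(key) = 49 c1, then zero-pad to 4 bytes: K' = 49 c1 00 00.
K' ⊕ ipad = 7f f7 36 36.  K' ⊕ opad = 15 9d 5c 5c.
Inner input = (K'⊕ipad) ∥ m = 7f f7 36 36 ∥ 4c f5 43 20 4d.
Inner hash: even-index sum = 401 mod 256 = 145; odd-index sum = 578 mod 256 = 66 → 91 42.
Outer input = (K'⊕opad) ∥ inner = 15 9d 5c 5c ∥ 91 42.
Outer hash (tag): even-index sum = 258 mod 256 = 2; odd-index sum = 315 mod 256 = 59 → 02 3b.

023b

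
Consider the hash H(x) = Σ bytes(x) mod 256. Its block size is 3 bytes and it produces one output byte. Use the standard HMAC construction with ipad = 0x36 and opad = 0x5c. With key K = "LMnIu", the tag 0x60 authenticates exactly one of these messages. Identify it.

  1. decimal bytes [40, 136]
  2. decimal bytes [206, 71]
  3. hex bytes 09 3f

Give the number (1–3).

1

Key "LMnIu" = 4c 4d 6e 49 75 is 5 bytes > B = 3, so hash it first: H(key) = c5, then zero-pad to 3 bytes: K' = c5 00 00.
K' ⊕ ipad = f3 36 36; K' ⊕ opad = 99 5c 5c.
m1: inner = H(f3 36 36 28 88) = 0f; tag = H(99 5c 5c 0f) = 60 ← matches
m2: inner = H(f3 36 36 ce 47) = 74; tag = H(99 5c 5c 74) = c5
m3: inner = H(f3 36 36 09 3f) = a7; tag = H(99 5c 5c a7) = f8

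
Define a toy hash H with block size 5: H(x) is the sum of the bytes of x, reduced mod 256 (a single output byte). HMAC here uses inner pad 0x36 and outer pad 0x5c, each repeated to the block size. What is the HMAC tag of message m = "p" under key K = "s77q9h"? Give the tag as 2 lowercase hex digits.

2c

Key "s77q9h" = 73 37 37 71 39 68 is 6 bytes > B = 5, so hash it first: H(key) = f3, then zero-pad to 5 bytes: K' = f3 00 00 00 00.
K' ⊕ ipad = c5 36 36 36 36.  K' ⊕ opad = af 5c 5c 5c 5c.
Inner input = (K'⊕ipad) ∥ m = c5 36 36 36 36 ∥ 70.
Inner hash: sum = 197+54+54+54+54+112 = 525; mod 256 = 13 → 0d.
Outer input = (K'⊕opad) ∥ inner = af 5c 5c 5c 5c ∥ 0d.
Outer hash (tag): sum = 175+92+92+92+92+13 = 556; mod 256 = 44 → 2c.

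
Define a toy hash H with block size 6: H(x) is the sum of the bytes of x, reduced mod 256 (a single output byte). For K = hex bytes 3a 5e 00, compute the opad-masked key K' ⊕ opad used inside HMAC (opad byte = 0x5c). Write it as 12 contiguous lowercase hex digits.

Key hex bytes 3a 5e 00 is 3 bytes ≤ B = 6; zero-pad to 6 bytes: K' = 3a 5e 00 00 00 00.
XOR each byte with 0x5c: 3a⊕5c=66, 5e⊕5c=02, 00⊕5c=5c, 00⊕5c=5c, 00⊕5c=5c, 00⊕5c=5c.

66025c5c5c5c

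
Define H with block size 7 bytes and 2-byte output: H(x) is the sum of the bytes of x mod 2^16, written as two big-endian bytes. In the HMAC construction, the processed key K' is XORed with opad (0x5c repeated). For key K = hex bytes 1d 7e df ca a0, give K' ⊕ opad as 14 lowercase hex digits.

Key hex bytes 1d 7e df ca a0 is 5 bytes ≤ B = 7; zero-pad to 7 bytes: K' = 1d 7e df ca a0 00 00.
XOR each byte with 0x5c: 1d⊕5c=41, 7e⊕5c=22, df⊕5c=83, ca⊕5c=96, a0⊕5c=fc, 00⊕5c=5c, 00⊕5c=5c.

41228396fc5c5c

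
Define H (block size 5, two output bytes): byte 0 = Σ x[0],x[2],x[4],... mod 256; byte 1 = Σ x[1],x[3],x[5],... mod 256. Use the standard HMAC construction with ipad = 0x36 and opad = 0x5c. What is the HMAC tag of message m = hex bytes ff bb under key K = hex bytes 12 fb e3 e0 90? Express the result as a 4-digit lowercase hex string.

7bbd

Key hex bytes 12 fb e3 e0 90 is exactly B = 5 bytes: K' = 12 fb e3 e0 90.
K' ⊕ ipad = 24 cd d5 d6 a6.  K' ⊕ opad = 4e a7 bf bc cc.
Inner input = (K'⊕ipad) ∥ m = 24 cd d5 d6 a6 ∥ ff bb.
Inner hash: even-index sum = 602 mod 256 = 90; odd-index sum = 674 mod 256 = 162 → 5a a2.
Outer input = (K'⊕opad) ∥ inner = 4e a7 bf bc cc ∥ 5a a2.
Outer hash (tag): even-index sum = 635 mod 256 = 123; odd-index sum = 445 mod 256 = 189 → 7b bd.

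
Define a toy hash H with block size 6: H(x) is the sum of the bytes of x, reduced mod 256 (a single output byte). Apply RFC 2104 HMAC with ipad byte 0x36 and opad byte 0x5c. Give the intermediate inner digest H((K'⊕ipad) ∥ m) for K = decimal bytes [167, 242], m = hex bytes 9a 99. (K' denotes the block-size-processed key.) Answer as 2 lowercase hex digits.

Key decimal bytes [167, 242] = a7 f2 is 2 bytes ≤ B = 6; zero-pad to 6 bytes: K' = a7 f2 00 00 00 00.
K' ⊕ ipad = 91 c4 36 36 36 36.
Inner input = 91 c4 36 36 36 36 ∥ 9a 99.
Inner hash: sum = 145+196+54+54+54+54+154+153 = 864; mod 256 = 96 → 60.

60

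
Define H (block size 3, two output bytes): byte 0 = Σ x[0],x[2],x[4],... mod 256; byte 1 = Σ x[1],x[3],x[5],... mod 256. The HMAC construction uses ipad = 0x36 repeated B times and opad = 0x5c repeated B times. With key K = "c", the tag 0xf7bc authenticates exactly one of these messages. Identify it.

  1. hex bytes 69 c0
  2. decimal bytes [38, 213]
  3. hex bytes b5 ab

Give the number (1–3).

2

Key "c" = 63 is 1 byte ≤ B = 3; zero-pad to 3 bytes: K' = 63 00 00.
K' ⊕ ipad = 55 36 36; K' ⊕ opad = 3f 5c 5c.
m1: inner = H(55 36 36 69 c0) = 4b 9f; tag = H(3f 5c 5c 4b 9f) = 3aa7
m2: inner = H(55 36 36 26 d5) = 60 5c; tag = H(3f 5c 5c 60 5c) = f7bc ← matches
m3: inner = H(55 36 36 b5 ab) = 36 eb; tag = H(3f 5c 5c 36 eb) = 8692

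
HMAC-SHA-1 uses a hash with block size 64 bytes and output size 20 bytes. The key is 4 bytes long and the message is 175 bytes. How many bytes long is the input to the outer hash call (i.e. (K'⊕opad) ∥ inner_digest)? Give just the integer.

Key is 4 ≤ 64 bytes, zero-padded: |K'| = 64.
Outer input = (K'⊕opad) ∥ H(inner) → 64 + 20 = 84 bytes.

84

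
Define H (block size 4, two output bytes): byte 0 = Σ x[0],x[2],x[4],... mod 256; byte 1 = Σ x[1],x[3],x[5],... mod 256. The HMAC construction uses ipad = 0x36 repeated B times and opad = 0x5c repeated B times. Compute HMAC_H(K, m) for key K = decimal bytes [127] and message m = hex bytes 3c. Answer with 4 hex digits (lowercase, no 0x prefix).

Key decimal bytes [127] = 7f is 1 byte ≤ B = 4; zero-pad to 4 bytes: K' = 7f 00 00 00.
K' ⊕ ipad = 49 36 36 36.  K' ⊕ opad = 23 5c 5c 5c.
Inner input = (K'⊕ipad) ∥ m = 49 36 36 36 ∥ 3c.
Inner hash: even-index sum = 187 mod 256 = 187; odd-index sum = 108 mod 256 = 108 → bb 6c.
Outer input = (K'⊕opad) ∥ inner = 23 5c 5c 5c ∥ bb 6c.
Outer hash (tag): even-index sum = 314 mod 256 = 58; odd-index sum = 292 mod 256 = 36 → 3a 24.

3a24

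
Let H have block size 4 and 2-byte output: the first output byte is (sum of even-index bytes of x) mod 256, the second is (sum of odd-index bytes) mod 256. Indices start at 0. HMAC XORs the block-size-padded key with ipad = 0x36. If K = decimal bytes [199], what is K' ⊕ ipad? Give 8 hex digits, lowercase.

f1363636

Key decimal bytes [199] = c7 is 1 byte ≤ B = 4; zero-pad to 4 bytes: K' = c7 00 00 00.
XOR each byte with 0x36: c7⊕36=f1, 00⊕36=36, 00⊕36=36, 00⊕36=36.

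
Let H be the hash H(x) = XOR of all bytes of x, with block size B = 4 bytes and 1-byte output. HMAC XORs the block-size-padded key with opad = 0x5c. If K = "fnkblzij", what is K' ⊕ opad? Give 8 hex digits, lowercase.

Key "fnkblzij" = 66 6e 6b 62 6c 7a 69 6a is 8 bytes > B = 4, so hash it first: H(key) = 14, then zero-pad to 4 bytes: K' = 14 00 00 00.
XOR each byte with 0x5c: 14⊕5c=48, 00⊕5c=5c, 00⊕5c=5c, 00⊕5c=5c.

485c5c5c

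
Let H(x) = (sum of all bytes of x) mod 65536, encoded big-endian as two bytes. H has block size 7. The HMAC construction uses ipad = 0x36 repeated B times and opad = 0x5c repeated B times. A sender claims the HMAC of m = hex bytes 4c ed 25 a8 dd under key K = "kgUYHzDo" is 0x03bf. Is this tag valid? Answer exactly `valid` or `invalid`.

Key "kgUYHzDo" = 6b 67 55 59 48 7a 44 6f is 8 bytes > B = 7, so hash it first: H(key) = 02 f5, then zero-pad to 7 bytes: K' = 02 f5 00 00 00 00 00.
K' ⊕ ipad = 34 c3 36 36 36 36 36; K' ⊕ opad = 5e a9 5c 5c 5c 5c 5c.
Inner hash: sum = 52+195+54+54+54+54+54+76+237+37+168+221 = 1256 → 04 e8.
Outer hash (recomputed tag): sum = 94+169+92+92+92+92+92+4+232 = 959 → 03 bf.
Recomputed tag = 03bf; claimed = 03bf → match.

valid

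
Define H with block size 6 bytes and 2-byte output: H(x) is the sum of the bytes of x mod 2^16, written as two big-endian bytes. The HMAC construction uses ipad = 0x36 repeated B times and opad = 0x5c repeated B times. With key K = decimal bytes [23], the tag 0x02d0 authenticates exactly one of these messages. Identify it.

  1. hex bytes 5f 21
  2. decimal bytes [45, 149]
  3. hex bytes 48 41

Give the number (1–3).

3

Key decimal bytes [23] = 17 is 1 byte ≤ B = 6; zero-pad to 6 bytes: K' = 17 00 00 00 00 00.
K' ⊕ ipad = 21 36 36 36 36 36; K' ⊕ opad = 4b 5c 5c 5c 5c 5c.
m1: inner = H(21 36 36 36 36 36 5f 21) = 01 af; tag = H(4b 5c 5c 5c 5c 5c 01 af) = 02c7
m2: inner = H(21 36 36 36 36 36 2d 95) = 01 f1; tag = H(4b 5c 5c 5c 5c 5c 01 f1) = 0309
m3: inner = H(21 36 36 36 36 36 48 41) = 01 b8; tag = H(4b 5c 5c 5c 5c 5c 01 b8) = 02d0 ← matches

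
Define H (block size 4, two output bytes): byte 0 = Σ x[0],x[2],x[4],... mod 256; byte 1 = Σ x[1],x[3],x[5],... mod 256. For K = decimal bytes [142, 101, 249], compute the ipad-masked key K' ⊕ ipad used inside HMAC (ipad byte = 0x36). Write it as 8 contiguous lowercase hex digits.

b853cf36

Key decimal bytes [142, 101, 249] = 8e 65 f9 is 3 bytes ≤ B = 4; zero-pad to 4 bytes: K' = 8e 65 f9 00.
XOR each byte with 0x36: 8e⊕36=b8, 65⊕36=53, f9⊕36=cf, 00⊕36=36.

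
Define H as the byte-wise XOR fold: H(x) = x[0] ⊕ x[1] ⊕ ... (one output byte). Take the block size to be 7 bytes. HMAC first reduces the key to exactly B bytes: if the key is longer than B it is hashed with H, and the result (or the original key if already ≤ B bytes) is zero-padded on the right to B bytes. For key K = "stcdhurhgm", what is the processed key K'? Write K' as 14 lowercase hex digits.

0d000000000000

|K| = 10 > B = 7, so first hash the key.
H(K): XOR 73⊕74⊕63⊕64⊕68⊕75⊕72⊕68⊕67⊕6d = 0d.
Zero-pad H(K) = 0d to 7 bytes: K' = 0d 00 00 00 00 00 00.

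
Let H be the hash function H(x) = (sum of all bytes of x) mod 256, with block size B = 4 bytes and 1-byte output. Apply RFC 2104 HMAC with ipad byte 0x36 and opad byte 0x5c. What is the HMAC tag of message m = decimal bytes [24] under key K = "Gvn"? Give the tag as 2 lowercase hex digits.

Key "Gvn" = 47 76 6e is 3 bytes ≤ B = 4; zero-pad to 4 bytes: K' = 47 76 6e 00.
K' ⊕ ipad = 71 40 58 36.  K' ⊕ opad = 1b 2a 32 5c.
Inner input = (K'⊕ipad) ∥ m = 71 40 58 36 ∥ 18.
Inner hash: sum = 113+64+88+54+24 = 343; mod 256 = 87 → 57.
Outer input = (K'⊕opad) ∥ inner = 1b 2a 32 5c ∥ 57.
Outer hash (tag): sum = 27+42+50+92+87 = 298; mod 256 = 42 → 2a.

2a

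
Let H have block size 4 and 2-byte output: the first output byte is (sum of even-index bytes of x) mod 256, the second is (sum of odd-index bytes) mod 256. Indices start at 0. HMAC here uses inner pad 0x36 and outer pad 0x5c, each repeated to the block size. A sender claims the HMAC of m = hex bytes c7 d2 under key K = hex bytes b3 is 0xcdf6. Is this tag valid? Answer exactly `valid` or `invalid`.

valid

Key hex bytes b3 is 1 byte ≤ B = 4; zero-pad to 4 bytes: K' = b3 00 00 00.
K' ⊕ ipad = 85 36 36 36; K' ⊕ opad = ef 5c 5c 5c.
Inner hash: even-index sum = 386 mod 256 = 130; odd-index sum = 318 mod 256 = 62 → 82 3e.
Outer hash (recomputed tag): even-index sum = 461 mod 256 = 205; odd-index sum = 246 mod 256 = 246 → cd f6.
Recomputed tag = cdf6; claimed = cdf6 → match.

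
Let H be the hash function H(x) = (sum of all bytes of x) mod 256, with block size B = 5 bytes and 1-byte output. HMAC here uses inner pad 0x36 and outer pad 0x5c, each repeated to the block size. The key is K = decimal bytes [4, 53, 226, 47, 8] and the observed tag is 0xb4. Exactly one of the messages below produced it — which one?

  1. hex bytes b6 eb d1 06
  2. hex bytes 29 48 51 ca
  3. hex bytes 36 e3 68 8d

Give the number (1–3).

Key decimal bytes [4, 53, 226, 47, 8] = 04 35 e2 2f 08 is exactly B = 5 bytes: K' = 04 35 e2 2f 08.
K' ⊕ ipad = 32 03 d4 19 3e; K' ⊕ opad = 58 69 be 73 54.
m1: inner = H(32 03 d4 19 3e b6 eb d1 06) = d8; tag = H(58 69 be 73 54 d8) = 1e
m2: inner = H(32 03 d4 19 3e 29 48 51 ca) = ec; tag = H(58 69 be 73 54 ec) = 32
m3: inner = H(32 03 d4 19 3e 36 e3 68 8d) = 6e; tag = H(58 69 be 73 54 6e) = b4 ← matches

3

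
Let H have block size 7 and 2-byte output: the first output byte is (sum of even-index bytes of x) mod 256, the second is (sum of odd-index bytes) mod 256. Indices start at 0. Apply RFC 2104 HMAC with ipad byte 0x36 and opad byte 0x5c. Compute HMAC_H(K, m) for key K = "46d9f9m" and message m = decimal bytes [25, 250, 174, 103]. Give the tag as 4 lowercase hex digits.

f094

Key "46d9f9m" = 34 36 64 39 66 39 6d is exactly B = 7 bytes: K' = 34 36 64 39 66 39 6d.
K' ⊕ ipad = 02 00 52 0f 50 0f 5b.  K' ⊕ opad = 68 6a 38 65 3a 65 31.
Inner input = (K'⊕ipad) ∥ m = 02 00 52 0f 50 0f 5b ∥ 19 fa ae 67.
Inner hash: even-index sum = 608 mod 256 = 96; odd-index sum = 229 mod 256 = 229 → 60 e5.
Outer input = (K'⊕opad) ∥ inner = 68 6a 38 65 3a 65 31 ∥ 60 e5.
Outer hash (tag): even-index sum = 496 mod 256 = 240; odd-index sum = 404 mod 256 = 148 → f0 94.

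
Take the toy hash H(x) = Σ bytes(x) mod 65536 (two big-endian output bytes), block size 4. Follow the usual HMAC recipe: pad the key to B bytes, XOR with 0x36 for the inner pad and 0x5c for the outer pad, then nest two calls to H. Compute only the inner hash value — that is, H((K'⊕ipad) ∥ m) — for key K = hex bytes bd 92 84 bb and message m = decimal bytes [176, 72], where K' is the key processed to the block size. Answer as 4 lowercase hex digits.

Key hex bytes bd 92 84 bb is exactly B = 4 bytes: K' = bd 92 84 bb.
K' ⊕ ipad = 8b a4 b2 8d.
Inner input = 8b a4 b2 8d ∥ b0 48.
Inner hash: sum = 139+164+178+141+176+72 = 870 → 03 66.

0366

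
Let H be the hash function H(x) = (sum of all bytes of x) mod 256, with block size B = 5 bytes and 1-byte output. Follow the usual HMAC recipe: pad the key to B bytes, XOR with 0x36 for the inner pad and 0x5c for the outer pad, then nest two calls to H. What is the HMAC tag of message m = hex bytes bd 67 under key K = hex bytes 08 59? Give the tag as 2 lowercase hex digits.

Key hex bytes 08 59 is 2 bytes ≤ B = 5; zero-pad to 5 bytes: K' = 08 59 00 00 00.
K' ⊕ ipad = 3e 6f 36 36 36.  K' ⊕ opad = 54 05 5c 5c 5c.
Inner input = (K'⊕ipad) ∥ m = 3e 6f 36 36 36 ∥ bd 67.
Inner hash: sum = 62+111+54+54+54+189+103 = 627; mod 256 = 115 → 73.
Outer input = (K'⊕opad) ∥ inner = 54 05 5c 5c 5c ∥ 73.
Outer hash (tag): sum = 84+5+92+92+92+115 = 480; mod 256 = 224 → e0.

e0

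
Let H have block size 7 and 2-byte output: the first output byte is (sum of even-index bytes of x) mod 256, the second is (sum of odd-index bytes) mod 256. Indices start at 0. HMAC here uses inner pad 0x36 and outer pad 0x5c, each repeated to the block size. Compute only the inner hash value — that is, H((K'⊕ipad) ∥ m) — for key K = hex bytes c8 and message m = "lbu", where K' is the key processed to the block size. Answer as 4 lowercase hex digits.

0283

Key hex bytes c8 is 1 byte ≤ B = 7; zero-pad to 7 bytes: K' = c8 00 00 00 00 00 00.
K' ⊕ ipad = fe 36 36 36 36 36 36.
Inner input = fe 36 36 36 36 36 36 ∥ 6c 62 75.
Inner hash: even-index sum = 514 mod 256 = 2; odd-index sum = 387 mod 256 = 131 → 02 83.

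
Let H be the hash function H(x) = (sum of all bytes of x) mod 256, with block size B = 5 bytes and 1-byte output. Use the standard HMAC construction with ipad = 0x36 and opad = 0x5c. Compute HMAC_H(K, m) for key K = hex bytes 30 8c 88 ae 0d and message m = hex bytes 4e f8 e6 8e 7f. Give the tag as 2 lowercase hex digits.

dd

Key hex bytes 30 8c 88 ae 0d is exactly B = 5 bytes: K' = 30 8c 88 ae 0d.
K' ⊕ ipad = 06 ba be 98 3b.  K' ⊕ opad = 6c d0 d4 f2 51.
Inner input = (K'⊕ipad) ∥ m = 06 ba be 98 3b ∥ 4e f8 e6 8e 7f.
Inner hash: sum = 6+186+190+152+59+78+248+230+142+127 = 1418; mod 256 = 138 → 8a.
Outer input = (K'⊕opad) ∥ inner = 6c d0 d4 f2 51 ∥ 8a.
Outer hash (tag): sum = 108+208+212+242+81+138 = 989; mod 256 = 221 → dd.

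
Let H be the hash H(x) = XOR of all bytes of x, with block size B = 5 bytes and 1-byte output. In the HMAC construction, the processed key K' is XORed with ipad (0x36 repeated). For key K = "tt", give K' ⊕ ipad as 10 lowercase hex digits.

Key "tt" = 74 74 is 2 bytes ≤ B = 5; zero-pad to 5 bytes: K' = 74 74 00 00 00.
XOR each byte with 0x36: 74⊕36=42, 74⊕36=42, 00⊕36=36, 00⊕36=36, 00⊕36=36.

4242363636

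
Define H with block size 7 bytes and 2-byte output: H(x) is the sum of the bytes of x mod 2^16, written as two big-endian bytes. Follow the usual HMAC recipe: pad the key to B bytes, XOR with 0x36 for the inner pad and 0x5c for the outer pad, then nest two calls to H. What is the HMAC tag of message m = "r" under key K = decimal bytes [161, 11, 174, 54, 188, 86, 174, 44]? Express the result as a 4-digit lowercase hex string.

Key decimal bytes [161, 11, 174, 54, 188, 86, 174, 44] = a1 0b ae 36 bc 56 ae 2c is 8 bytes > B = 7, so hash it first: H(key) = 03 7c, then zero-pad to 7 bytes: K' = 03 7c 00 00 00 00 00.
K' ⊕ ipad = 35 4a 36 36 36 36 36.  K' ⊕ opad = 5f 20 5c 5c 5c 5c 5c.
Inner input = (K'⊕ipad) ∥ m = 35 4a 36 36 36 36 36 ∥ 72.
Inner hash: sum = 53+74+54+54+54+54+54+114 = 511 → 01 ff.
Outer input = (K'⊕opad) ∥ inner = 5f 20 5c 5c 5c 5c 5c ∥ 01 ff.
Outer hash (tag): sum = 95+32+92+92+92+92+92+1+255 = 843 → 03 4b.

034b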